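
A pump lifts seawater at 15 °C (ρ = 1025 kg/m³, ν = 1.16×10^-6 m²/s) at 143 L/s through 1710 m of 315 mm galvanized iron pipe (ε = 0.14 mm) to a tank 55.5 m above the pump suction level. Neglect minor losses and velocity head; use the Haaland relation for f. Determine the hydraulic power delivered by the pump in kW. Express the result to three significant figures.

V = 4Q/(πD²) = 1.835 m/s; Re = 4.98×10^5; ε/D = 4.44×10^-4; f = 0.01722
h_f = f(L/D)V²/2g = 16.04 m
Total head H = z + h_f = 55.5 + 16.04 = 71.54 m
P_hyd = ρgQH = 1025·9.81·0.143·71.54 = 102.9 kW

P_hyd ≈ 103 kW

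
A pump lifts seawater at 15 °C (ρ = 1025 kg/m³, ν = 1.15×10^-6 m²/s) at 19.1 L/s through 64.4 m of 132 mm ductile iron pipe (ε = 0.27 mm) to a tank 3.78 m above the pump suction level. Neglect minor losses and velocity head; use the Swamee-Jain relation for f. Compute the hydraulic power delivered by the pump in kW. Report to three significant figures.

V = 4Q/(πD²) = 1.396 m/s; Re = 1.60×10^5; ε/D = 0.00205; f = 0.02483
h_f = f(L/D)V²/2g = 1.203 m
Total head H = z + h_f = 3.78 + 1.203 = 4.983 m
P_hyd = ρgQH = 1025·9.81·0.0191·4.983 = 0.9570 kW

P_hyd ≈ 0.957 kW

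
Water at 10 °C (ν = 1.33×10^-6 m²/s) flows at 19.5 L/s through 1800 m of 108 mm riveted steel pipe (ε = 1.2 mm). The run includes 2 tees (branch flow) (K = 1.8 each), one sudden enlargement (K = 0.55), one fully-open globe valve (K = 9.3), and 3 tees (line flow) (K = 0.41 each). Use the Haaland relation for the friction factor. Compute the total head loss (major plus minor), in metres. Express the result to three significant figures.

V = 4Q/(πD²) = 2.129 m/s; V²/2g = 0.2309 m
Re = 1.73×10^5, ε/D = 0.0111 → f = 0.03968 (Haaland)
Major: h_f = f(L/D)·V²/2g = 0.03968·16667·0.2309 = 152.7 m
Minor: ΣK = 14.7; h_m = ΣK·V²/2g = 3.390 m
Total H_L = 152.7 + 3.390 = 156.1 m

H_L ≈ 156 m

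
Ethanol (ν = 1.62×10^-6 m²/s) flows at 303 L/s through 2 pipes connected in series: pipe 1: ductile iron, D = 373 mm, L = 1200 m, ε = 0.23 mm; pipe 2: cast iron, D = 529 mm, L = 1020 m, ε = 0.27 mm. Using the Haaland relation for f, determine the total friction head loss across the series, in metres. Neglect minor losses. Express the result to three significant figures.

H ≈ 26.2 m

Pipe 1: V = 2.773 m/s, Re = 6.38×10^5, ε/D = 6.17×10^-4, f = 0.01813, h_1 = f(L/D)V²/2g = 22.86 m
Pipe 2: V = 1.379 m/s, Re = 4.50×10^5, ε/D = 5.10×10^-4, f = 0.01773, h_2 = f(L/D)V²/2g = 3.311 m
Series → Q common, losses add: H = Σh = 26.17 m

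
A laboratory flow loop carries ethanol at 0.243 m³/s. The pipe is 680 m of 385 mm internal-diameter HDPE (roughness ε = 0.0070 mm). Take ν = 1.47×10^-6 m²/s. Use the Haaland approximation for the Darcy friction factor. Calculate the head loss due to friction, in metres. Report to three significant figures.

V = 4Q/(πD²) = 4·0.243/(π·0.385²) = 2.087 m/s
Re = VD/ν = 2.087·0.385/1.47×10^-6 = 5.47×10^5 → turbulent
ε/D = 0.0070/385 = 1.82×10^-5
Haaland: f = 0.01308
h_f = f(L/D)V²/(2g) = 0.01308·(680/0.385)·2.087²/(2·9.81) = 5.132 m

h_f ≈ 5.13 m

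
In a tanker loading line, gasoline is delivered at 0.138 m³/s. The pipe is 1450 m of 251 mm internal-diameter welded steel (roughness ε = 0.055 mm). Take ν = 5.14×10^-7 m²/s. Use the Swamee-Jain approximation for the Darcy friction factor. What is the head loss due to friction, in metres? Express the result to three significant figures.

h_f ≈ 33.8 m

V = 4Q/(πD²) = 4·0.138/(π·0.251²) = 2.789 m/s
Re = VD/ν = 2.789·0.251/5.14×10^-7 = 1.36×10^6 → turbulent
ε/D = 0.055/251 = 2.19×10^-4
Swamee-Jain: f = 0.01476
h_f = f(L/D)V²/(2g) = 0.01476·(1450/0.251)·2.789²/(2·9.81) = 33.79 m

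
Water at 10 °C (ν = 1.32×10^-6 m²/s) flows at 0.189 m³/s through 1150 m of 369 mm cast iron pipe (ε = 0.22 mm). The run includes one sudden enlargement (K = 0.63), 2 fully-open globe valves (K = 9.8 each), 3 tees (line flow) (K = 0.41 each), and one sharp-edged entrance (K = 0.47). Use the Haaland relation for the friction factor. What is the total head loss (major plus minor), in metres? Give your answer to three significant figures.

H_L ≈ 12.5 m

V = 4Q/(πD²) = 1.767 m/s; V²/2g = 0.1592 m
Re = 4.94×10^5, ε/D = 5.96×10^-4 → f = 0.01817 (Haaland)
Major: h_f = f(L/D)·V²/2g = 0.01817·3117·0.1592 = 9.015 m
Minor: ΣK = 21.9; h_m = ΣK·V²/2g = 3.491 m
Total H_L = 9.015 + 3.491 = 12.51 m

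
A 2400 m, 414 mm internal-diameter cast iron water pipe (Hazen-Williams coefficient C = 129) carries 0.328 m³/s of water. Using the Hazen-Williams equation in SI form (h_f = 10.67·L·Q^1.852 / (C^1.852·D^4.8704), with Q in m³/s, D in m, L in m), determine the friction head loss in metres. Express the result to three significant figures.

h_f = 10.67·2400·0.328^1.852 / (129^1.852·0.414^4.8704) = 29.40 m

h_f ≈ 29.4 m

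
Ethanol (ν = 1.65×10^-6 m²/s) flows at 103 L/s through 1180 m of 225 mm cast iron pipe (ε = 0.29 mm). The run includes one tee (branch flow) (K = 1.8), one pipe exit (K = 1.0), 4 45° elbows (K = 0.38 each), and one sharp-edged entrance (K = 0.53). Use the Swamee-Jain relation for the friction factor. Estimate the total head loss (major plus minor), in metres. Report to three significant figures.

H_L ≈ 40.7 m

V = 4Q/(πD²) = 2.590 m/s; V²/2g = 0.3420 m
Re = 3.53×10^5, ε/D = 0.00129 → f = 0.02174 (Swamee-Jain)
Major: h_f = f(L/D)·V²/2g = 0.02174·5244·0.3420 = 39.00 m
Minor: ΣK = 4.85; h_m = ΣK·V²/2g = 1.659 m
Total H_L = 39.00 + 1.659 = 40.66 m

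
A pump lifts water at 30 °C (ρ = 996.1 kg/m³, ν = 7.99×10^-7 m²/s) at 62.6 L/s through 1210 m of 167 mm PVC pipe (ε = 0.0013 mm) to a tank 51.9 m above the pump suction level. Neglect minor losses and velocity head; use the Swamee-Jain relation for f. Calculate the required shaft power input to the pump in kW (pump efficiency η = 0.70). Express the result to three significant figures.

P_shaft ≈ 79.2 kW

V = 4Q/(πD²) = 2.858 m/s; Re = 5.97×10^5; ε/D = 7.78×10^-6; f = 0.01282
h_f = f(L/D)V²/2g = 38.68 m
Total head H = z + h_f = 51.9 + 38.68 = 90.58 m
P_hyd = ρgQH = 996.1·9.81·0.0626·90.58 = 55.41 kW
P_shaft = P_hyd/η = 55.41/0.70 = 79.16 kW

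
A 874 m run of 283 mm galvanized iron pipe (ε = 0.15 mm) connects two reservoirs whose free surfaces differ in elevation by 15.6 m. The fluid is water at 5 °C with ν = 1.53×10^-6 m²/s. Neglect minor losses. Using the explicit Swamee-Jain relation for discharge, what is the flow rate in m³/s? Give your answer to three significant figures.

Swamee-Jain (Type II): Q = -0.965·√(gD⁵h_f/L)·ln[ε/(3.7D) + √(3.17ν²L/(gD³h_f))]
√(gD⁵h_f/L) = √(9.81·0.283⁵·15.6/874) = 0.01783
ε/(3.7D) = 1.43×10^-4; √(3.17ν²L/(gD³h_f)) = 4.32×10^-5
Q = -0.965·0.01783·ln(1.865×10^-4) = 0.1477 m³/s
Check: V = 2.35 m/s, Re = 4.34×10^5, f = 0.01809, h_f = 15.7 m ≈ 15.6 m ✓

Q ≈ 0.148 m³/s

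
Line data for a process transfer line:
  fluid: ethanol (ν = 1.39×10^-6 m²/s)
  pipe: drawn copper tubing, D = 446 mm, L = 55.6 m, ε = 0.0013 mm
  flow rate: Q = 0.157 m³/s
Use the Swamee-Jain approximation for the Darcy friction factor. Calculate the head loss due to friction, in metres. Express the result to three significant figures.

V = 4Q/(πD²) = 4·0.157/(π·0.446²) = 1.005 m/s
Re = VD/ν = 1.005·0.446/1.39×10^-6 = 3.22×10^5 → turbulent
ε/D = 0.0013/446 = 2.91×10^-6
Swamee-Jain: f = 0.01422
h_f = f(L/D)V²/(2g) = 0.01422·(55.6/0.446)·1.005²/(2·9.81) = 0.09123 m

h_f ≈ 0.0912 m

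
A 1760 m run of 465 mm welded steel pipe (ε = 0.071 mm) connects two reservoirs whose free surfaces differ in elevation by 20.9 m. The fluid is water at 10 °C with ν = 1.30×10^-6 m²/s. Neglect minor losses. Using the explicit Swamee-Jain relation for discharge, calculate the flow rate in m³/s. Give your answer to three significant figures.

Q ≈ 0.470 m³/s

Swamee-Jain (Type II): Q = -0.965·√(gD⁵h_f/L)·ln[ε/(3.7D) + √(3.17ν²L/(gD³h_f))]
√(gD⁵h_f/L) = √(9.81·0.465⁵·20.9/1760) = 0.05032
ε/(3.7D) = 4.13×10^-5; √(3.17ν²L/(gD³h_f)) = 2.14×10^-5
Q = -0.965·0.05032·ln(6.265×10^-5) = 0.4700 m³/s
Check: V = 2.77 m/s, Re = 9.90×10^5, f = 0.01423, h_f = 21.0 m ≈ 20.9 m ✓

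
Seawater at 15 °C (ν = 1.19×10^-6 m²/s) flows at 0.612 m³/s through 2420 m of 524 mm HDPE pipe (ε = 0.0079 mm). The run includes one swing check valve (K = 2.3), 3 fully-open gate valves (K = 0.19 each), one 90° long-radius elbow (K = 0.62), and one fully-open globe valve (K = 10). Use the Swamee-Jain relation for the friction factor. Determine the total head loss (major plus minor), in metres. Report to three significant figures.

H_L ≈ 27.5 m

V = 4Q/(πD²) = 2.838 m/s; V²/2g = 0.4105 m
Re = 1.25×10^6, ε/D = 1.51×10^-5 → f = 0.01160 (Swamee-Jain)
Major: h_f = f(L/D)·V²/2g = 0.01160·4618·0.4105 = 21.99 m
Minor: ΣK = 13.5; h_m = ΣK·V²/2g = 5.537 m
Total H_L = 21.99 + 5.537 = 27.53 m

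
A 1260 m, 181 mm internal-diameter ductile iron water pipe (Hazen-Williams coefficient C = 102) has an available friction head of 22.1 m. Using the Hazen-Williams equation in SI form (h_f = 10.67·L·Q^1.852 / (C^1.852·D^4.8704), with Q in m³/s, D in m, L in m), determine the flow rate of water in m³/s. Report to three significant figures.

Q ≈ 0.0357 m³/s

Rearranging: Q = [h_f·C^1.852·D^4.8704 / (10.67·L)]^(1/1.852)
Q = [22.1·102^1.852·0.181^4.8704 / (10.67·1260)]^0.540 = 0.03574 m³/s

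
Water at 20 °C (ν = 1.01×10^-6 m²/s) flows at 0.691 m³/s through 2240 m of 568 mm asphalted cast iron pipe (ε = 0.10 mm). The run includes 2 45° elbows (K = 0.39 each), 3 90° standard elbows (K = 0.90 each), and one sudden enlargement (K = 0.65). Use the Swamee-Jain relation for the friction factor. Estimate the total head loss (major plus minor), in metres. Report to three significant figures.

V = 4Q/(πD²) = 2.727 m/s; V²/2g = 0.3790 m
Re = 1.53×10^6, ε/D = 1.76×10^-4 → f = 0.01417 (Swamee-Jain)
Major: h_f = f(L/D)·V²/2g = 0.01417·3944·0.3790 = 21.19 m
Minor: ΣK = 4.13; h_m = ΣK·V²/2g = 1.565 m
Total H_L = 21.19 + 1.565 = 22.75 m

H_L ≈ 22.8 m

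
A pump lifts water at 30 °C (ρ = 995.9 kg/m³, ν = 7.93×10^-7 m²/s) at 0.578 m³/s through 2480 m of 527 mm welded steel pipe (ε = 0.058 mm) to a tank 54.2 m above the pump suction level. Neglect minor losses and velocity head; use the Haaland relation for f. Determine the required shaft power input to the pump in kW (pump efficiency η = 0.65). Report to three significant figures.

V = 4Q/(πD²) = 2.650 m/s; Re = 1.76×10^6; ε/D = 1.10×10^-4; f = 0.01299
h_f = f(L/D)V²/2g = 21.88 m
Total head H = z + h_f = 54.2 + 21.88 = 76.08 m
P_hyd = ρgQH = 995.9·9.81·0.578·76.08 = 429.6 kW
P_shaft = P_hyd/η = 429.6/0.65 = 661.0 kW

P_shaft ≈ 661 kW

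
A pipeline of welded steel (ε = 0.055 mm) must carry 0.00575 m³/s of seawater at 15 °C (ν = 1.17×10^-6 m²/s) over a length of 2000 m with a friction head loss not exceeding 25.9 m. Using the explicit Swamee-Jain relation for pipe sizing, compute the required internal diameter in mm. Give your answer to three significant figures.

D ≈ 86.7 mm

Swamee-Jain (Type III): D = 0.66·[ε^1.25·(LQ²/(gh_f))^4.75 + ν·Q^9.4·(L/(gh_f))^5.2]^0.04
LQ²/(gh_f) = 2.603×10^-4; L/(gh_f) = 7.872
Term 1 = ε^1.25·(…)^4.75 = 4.45×10^-23; Term 2 = ν·Q^9.4·(…)^5.2 = 4.66×10^-23
D = 0.66·(4.45×10^-23 + 4.66×10^-23)^0.04 = 0.08668 m = 86.7 mm
Check: V = 0.974 m/s, Re = 7.22×10^4, f = 0.02186, h_f = 24.4 m ≈ 25.9 m ✓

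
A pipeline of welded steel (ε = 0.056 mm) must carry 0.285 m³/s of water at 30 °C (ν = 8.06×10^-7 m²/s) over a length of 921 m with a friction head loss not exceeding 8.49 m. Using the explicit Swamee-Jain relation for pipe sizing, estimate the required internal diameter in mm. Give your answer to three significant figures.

D ≈ 403 mm

Swamee-Jain (Type III): D = 0.66·[ε^1.25·(LQ²/(gh_f))^4.75 + ν·Q^9.4·(L/(gh_f))^5.2]^0.04
LQ²/(gh_f) = 0.8982; L/(gh_f) = 11.06
Term 1 = ε^1.25·(…)^4.75 = 2.91×10^-6; Term 2 = ν·Q^9.4·(…)^5.2 = 1.62×10^-6
D = 0.66·(2.91×10^-6 + 1.62×10^-6)^0.04 = 0.4034 m = 403 mm
Check: V = 2.23 m/s, Re = 1.12×10^6, f = 0.01394, h_f = 8.06 m ≈ 8.49 m ✓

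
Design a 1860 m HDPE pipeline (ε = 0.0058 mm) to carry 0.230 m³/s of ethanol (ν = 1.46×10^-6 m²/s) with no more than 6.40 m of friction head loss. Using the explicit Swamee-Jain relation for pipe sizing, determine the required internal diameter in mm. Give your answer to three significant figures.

Swamee-Jain (Type III): D = 0.66·[ε^1.25·(LQ²/(gh_f))^4.75 + ν·Q^9.4·(L/(gh_f))^5.2]^0.04
LQ²/(gh_f) = 1.567; L/(gh_f) = 29.63
Term 1 = ε^1.25·(…)^4.75 = 2.40×10^-6; Term 2 = ν·Q^9.4·(…)^5.2 = 6.57×10^-5
D = 0.66·(2.40×10^-6 + 6.57×10^-5)^0.04 = 0.4496 m = 450 mm
Check: V = 1.45 m/s, Re = 4.46×10^5, f = 0.01355, h_f = 6.00 m ≈ 6.40 m ✓

D ≈ 450 mm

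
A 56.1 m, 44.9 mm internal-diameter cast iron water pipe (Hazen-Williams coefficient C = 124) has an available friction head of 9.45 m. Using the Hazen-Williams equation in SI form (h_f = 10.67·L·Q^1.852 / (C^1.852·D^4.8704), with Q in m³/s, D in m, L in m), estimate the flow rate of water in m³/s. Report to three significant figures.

Rearranging: Q = [h_f·C^1.852·D^4.8704 / (10.67·L)]^(1/1.852)
Q = [9.45·124^1.852·0.0449^4.8704 / (10.67·56.1)]^0.540 = 0.003769 m³/s

Q ≈ 0.00377 m³/s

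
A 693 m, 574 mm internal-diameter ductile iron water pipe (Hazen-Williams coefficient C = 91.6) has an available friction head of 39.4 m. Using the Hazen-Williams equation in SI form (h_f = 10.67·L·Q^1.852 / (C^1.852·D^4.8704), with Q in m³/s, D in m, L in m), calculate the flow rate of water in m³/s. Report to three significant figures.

Q ≈ 1.26 m³/s

Rearranging: Q = [h_f·C^1.852·D^4.8704 / (10.67·L)]^(1/1.852)
Q = [39.4·91.6^1.852·0.574^4.8704 / (10.67·693)]^0.540 = 1.260 m³/s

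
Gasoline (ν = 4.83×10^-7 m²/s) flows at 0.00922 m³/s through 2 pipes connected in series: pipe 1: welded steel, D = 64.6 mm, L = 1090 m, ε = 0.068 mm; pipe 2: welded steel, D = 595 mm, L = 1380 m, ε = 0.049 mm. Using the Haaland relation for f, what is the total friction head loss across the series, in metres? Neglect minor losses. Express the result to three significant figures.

Pipe 1: V = 2.813 m/s, Re = 3.76×10^5, ε/D = 0.00105, f = 0.02058, h_1 = f(L/D)V²/2g = 140.1 m
Pipe 2: V = 0.03316 m/s, Re = 4.08×10^4, ε/D = 8.24×10^-5, f = 0.02189, h_2 = f(L/D)V²/2g = 0.002845 m
Series → Q common, losses add: H = Σh = 140.1 m

H ≈ 140 m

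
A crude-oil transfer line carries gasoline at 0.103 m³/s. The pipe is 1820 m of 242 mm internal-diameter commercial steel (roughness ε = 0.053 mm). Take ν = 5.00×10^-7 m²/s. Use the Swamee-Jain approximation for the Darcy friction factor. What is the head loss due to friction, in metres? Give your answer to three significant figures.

h_f ≈ 28.7 m

V = 4Q/(πD²) = 4·0.103/(π·0.242²) = 2.239 m/s
Re = VD/ν = 2.239·0.242/5.00×10^-7 = 1.08×10^6 → turbulent
ε/D = 0.053/242 = 2.19×10^-4
Swamee-Jain: f = 0.01491
h_f = f(L/D)V²/(2g) = 0.01491·(1820/0.242)·2.239²/(2·9.81) = 28.66 m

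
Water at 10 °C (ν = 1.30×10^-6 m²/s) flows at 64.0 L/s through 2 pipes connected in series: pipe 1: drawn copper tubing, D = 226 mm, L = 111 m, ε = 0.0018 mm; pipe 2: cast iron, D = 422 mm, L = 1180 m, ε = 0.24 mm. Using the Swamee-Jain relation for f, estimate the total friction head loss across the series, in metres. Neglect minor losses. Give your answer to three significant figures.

Pipe 1: V = 1.595 m/s, Re = 2.77×10^5, ε/D = 7.96×10^-6, f = 0.01468, h_1 = f(L/D)V²/2g = 0.9352 m
Pipe 2: V = 0.4576 m/s, Re = 1.49×10^5, ε/D = 5.69×10^-4, f = 0.01982, h_2 = f(L/D)V²/2g = 0.5914 m
Series → Q common, losses add: H = Σh = 1.527 m

H ≈ 1.53 m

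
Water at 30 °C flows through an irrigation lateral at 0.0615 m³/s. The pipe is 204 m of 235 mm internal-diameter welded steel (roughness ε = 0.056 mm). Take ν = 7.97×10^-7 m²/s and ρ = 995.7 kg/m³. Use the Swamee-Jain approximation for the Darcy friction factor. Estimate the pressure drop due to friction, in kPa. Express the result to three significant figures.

Δp ≈ 14.0 kPa

V = 4Q/(πD²) = 4·0.0615/(π·0.235²) = 1.418 m/s
Re = VD/ν = 1.418·0.235/7.97×10^-7 = 4.18×10^5 → turbulent
ε/D = 0.056/235 = 2.38×10^-4
Swamee-Jain: f = 0.01609
h_f = f(L/D)V²/(2g) = 0.01609·(204/0.235)·1.418²/(2·9.81) = 1.432 m
Δp = ρg·h_f = 995.7·9.81·1.432 = 13.98 kPa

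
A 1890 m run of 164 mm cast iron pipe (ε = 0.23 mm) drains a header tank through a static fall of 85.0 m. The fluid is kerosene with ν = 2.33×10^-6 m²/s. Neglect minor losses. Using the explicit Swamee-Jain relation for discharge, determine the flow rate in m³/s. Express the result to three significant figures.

Q ≈ 0.0535 m³/s

Swamee-Jain (Type II): Q = -0.965·√(gD⁵h_f/L)·ln[ε/(3.7D) + √(3.17ν²L/(gD³h_f))]
√(gD⁵h_f/L) = √(9.81·0.164⁵·85.0/1890) = 0.007235
ε/(3.7D) = 3.79×10^-4; √(3.17ν²L/(gD³h_f)) = 9.40×10^-5
Q = -0.965·0.007235·ln(4.731×10^-4) = 0.05345 m³/s
Check: V = 2.53 m/s, Re = 1.78×10^5, f = 0.02278, h_f = 85.7 m ≈ 85.0 m ✓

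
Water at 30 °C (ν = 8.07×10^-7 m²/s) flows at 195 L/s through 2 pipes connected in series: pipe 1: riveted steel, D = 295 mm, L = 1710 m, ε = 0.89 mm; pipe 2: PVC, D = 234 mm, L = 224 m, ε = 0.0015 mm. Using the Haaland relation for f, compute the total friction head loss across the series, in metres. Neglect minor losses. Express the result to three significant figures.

Pipe 1: V = 2.853 m/s, Re = 1.04×10^6, ε/D = 0.00302, f = 0.02638, h_1 = f(L/D)V²/2g = 63.43 m
Pipe 2: V = 4.534 m/s, Re = 1.31×10^6, ε/D = 6.41×10^-6, f = 0.01121, h_2 = f(L/D)V²/2g = 11.24 m
Series → Q common, losses add: H = Σh = 74.67 m

H ≈ 74.7 m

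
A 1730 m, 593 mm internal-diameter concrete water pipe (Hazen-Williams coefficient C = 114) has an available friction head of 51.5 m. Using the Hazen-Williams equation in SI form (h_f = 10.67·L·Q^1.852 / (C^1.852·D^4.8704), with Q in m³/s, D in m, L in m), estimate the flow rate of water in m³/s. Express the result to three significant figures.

Q ≈ 1.20 m³/s

Rearranging: Q = [h_f·C^1.852·D^4.8704 / (10.67·L)]^(1/1.852)
Q = [51.5·114^1.852·0.593^4.8704 / (10.67·1730)]^0.540 = 1.205 m³/s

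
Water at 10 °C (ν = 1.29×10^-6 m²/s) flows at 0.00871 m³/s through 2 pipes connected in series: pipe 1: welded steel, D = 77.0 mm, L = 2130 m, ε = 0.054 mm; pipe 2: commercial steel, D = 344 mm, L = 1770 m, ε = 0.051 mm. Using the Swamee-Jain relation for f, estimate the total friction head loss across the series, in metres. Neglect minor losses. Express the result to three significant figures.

Pipe 1: V = 1.870 m/s, Re = 1.12×10^5, ε/D = 7.01×10^-4, f = 0.02099, h_1 = f(L/D)V²/2g = 103.5 m
Pipe 2: V = 0.09372 m/s, Re = 2.50×10^4, ε/D = 1.48×10^-4, f = 0.02484, h_2 = f(L/D)V²/2g = 0.05721 m
Series → Q common, losses add: H = Σh = 103.6 m

H ≈ 104 m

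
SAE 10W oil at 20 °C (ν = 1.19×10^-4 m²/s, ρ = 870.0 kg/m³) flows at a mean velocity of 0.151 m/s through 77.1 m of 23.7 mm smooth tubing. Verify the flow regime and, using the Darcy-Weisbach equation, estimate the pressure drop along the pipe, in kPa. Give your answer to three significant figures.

Re = VD/ν = 0.151·0.02370/1.19×10^-4 = 30.1 → laminar (Re < 2300)
f = 64/Re = 2.128
h_f = f(L/D)V²/(2g) = 2.128·(77.1/0.02370)·0.151²/(2·9.81) = 8.046 m
Δp = ρg·h_f = 870.0·9.81·8.046 = 68.67 kPa

Δp ≈ 68.7 kPa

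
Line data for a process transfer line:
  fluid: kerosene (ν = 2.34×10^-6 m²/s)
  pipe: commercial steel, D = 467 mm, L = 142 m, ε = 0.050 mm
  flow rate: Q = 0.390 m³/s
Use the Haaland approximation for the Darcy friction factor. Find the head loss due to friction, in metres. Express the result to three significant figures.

h_f ≈ 1.17 m

V = 4Q/(πD²) = 4·0.390/(π·0.467²) = 2.277 m/s
Re = VD/ν = 2.277·0.467/2.34×10^-6 = 4.54×10^5 → turbulent
ε/D = 0.050/467 = 1.07×10^-4
Haaland: f = 0.01450
h_f = f(L/D)V²/(2g) = 0.01450·(142/0.467)·2.277²/(2·9.81) = 1.165 m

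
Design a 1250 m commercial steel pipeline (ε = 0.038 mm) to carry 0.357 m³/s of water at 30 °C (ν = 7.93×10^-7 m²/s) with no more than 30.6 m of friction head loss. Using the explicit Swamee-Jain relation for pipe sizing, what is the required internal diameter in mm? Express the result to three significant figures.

Swamee-Jain (Type III): D = 0.66·[ε^1.25·(LQ²/(gh_f))^4.75 + ν·Q^9.4·(L/(gh_f))^5.2]^0.04
LQ²/(gh_f) = 0.5307; L/(gh_f) = 4.164
Term 1 = ε^1.25·(…)^4.75 = 1.47×10^-7; Term 2 = ν·Q^9.4·(…)^5.2 = 8.24×10^-8
D = 0.66·(1.47×10^-7 + 8.24×10^-8)^0.04 = 0.3581 m = 358 mm
Check: V = 3.55 m/s, Re = 1.60×10^6, f = 0.01315, h_f = 29.4 m ≈ 30.6 m ✓

D ≈ 358 mm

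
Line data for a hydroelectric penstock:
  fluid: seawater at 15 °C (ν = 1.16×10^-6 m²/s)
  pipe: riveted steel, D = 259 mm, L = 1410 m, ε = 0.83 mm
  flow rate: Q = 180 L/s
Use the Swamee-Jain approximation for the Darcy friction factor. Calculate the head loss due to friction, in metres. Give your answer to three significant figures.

h_f ≈ 87.2 m

V = 4Q/(πD²) = 4·0.180/(π·0.259²) = 3.417 m/s
Re = VD/ν = 3.417·0.259/1.16×10^-6 = 7.63×10^5 → turbulent
ε/D = 0.83/259 = 0.00320
Swamee-Jain: f = 0.02691
h_f = f(L/D)V²/(2g) = 0.02691·(1410/0.259)·3.417²/(2·9.81) = 87.15 m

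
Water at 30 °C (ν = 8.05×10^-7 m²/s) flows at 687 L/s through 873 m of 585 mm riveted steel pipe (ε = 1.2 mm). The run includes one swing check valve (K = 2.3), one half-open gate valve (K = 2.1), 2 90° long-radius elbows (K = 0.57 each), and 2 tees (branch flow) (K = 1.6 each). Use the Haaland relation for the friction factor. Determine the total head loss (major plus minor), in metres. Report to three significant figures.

V = 4Q/(πD²) = 2.556 m/s; V²/2g = 0.3330 m
Re = 1.86×10^6, ε/D = 0.00205 → f = 0.02371 (Haaland)
Major: h_f = f(L/D)·V²/2g = 0.02371·1492·0.3330 = 11.78 m
Minor: ΣK = 8.74; h_m = ΣK·V²/2g = 2.910 m
Total H_L = 11.78 + 2.910 = 14.69 m

H_L ≈ 14.7 m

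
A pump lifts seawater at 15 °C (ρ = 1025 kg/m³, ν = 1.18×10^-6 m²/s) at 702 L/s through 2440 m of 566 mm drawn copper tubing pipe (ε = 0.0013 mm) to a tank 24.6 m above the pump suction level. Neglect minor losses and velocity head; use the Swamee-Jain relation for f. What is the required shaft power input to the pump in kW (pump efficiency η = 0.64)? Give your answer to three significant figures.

P_shaft ≈ 481 kW

V = 4Q/(πD²) = 2.790 m/s; Re = 1.34×10^6; ε/D = 2.30×10^-6; f = 0.01113
h_f = f(L/D)V²/2g = 19.03 m
Total head H = z + h_f = 24.6 + 19.03 = 43.63 m
P_hyd = ρgQH = 1025·9.81·0.702·43.63 = 308.0 kW
P_shaft = P_hyd/η = 308.0/0.64 = 481.2 kW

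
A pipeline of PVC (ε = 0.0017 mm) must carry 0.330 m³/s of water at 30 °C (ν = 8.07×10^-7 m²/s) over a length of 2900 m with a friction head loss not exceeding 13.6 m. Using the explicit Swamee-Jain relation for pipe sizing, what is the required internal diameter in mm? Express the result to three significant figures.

D ≈ 471 mm

Swamee-Jain (Type III): D = 0.66·[ε^1.25·(LQ²/(gh_f))^4.75 + ν·Q^9.4·(L/(gh_f))^5.2]^0.04
LQ²/(gh_f) = 2.367; L/(gh_f) = 21.74
Term 1 = ε^1.25·(…)^4.75 = 3.68×10^-6; Term 2 = ν·Q^9.4·(…)^5.2 = 2.16×10^-4
D = 0.66·(3.68×10^-6 + 2.16×10^-4)^0.04 = 0.4712 m = 471 mm
Check: V = 1.89 m/s, Re = 1.10×10^6, f = 0.01151, h_f = 12.9 m ≈ 13.6 m ✓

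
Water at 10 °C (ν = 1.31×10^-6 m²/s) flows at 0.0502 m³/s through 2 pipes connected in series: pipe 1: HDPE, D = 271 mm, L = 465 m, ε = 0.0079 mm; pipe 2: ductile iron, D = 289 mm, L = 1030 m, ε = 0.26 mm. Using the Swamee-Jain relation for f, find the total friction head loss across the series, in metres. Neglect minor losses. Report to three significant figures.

H ≈ 3.30 m

Pipe 1: V = 0.8703 m/s, Re = 1.80×10^5, ε/D = 2.92×10^-5, f = 0.01610, h_1 = f(L/D)V²/2g = 1.067 m
Pipe 2: V = 0.7653 m/s, Re = 1.69×10^5, ε/D = 9.00×10^-4, f = 0.02103, h_2 = f(L/D)V²/2g = 2.237 m
Series → Q common, losses add: H = Σh = 3.304 m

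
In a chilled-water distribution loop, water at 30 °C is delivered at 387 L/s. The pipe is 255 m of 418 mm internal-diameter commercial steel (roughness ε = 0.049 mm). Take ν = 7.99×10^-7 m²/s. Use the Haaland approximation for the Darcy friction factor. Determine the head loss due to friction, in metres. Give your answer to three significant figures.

h_f ≈ 3.27 m

V = 4Q/(πD²) = 4·0.387/(π·0.418²) = 2.820 m/s
Re = VD/ν = 2.820·0.418/7.99×10^-7 = 1.48×10^6 → turbulent
ε/D = 0.049/418 = 1.17×10^-4
Haaland: f = 0.01323
h_f = f(L/D)V²/(2g) = 0.01323·(255/0.418)·2.820²/(2·9.81) = 3.273 m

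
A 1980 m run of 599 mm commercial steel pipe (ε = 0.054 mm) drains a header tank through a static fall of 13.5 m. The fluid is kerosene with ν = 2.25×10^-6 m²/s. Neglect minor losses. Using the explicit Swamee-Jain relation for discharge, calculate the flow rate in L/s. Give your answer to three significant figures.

Q ≈ 676 L/s

Swamee-Jain (Type II): Q = -0.965·√(gD⁵h_f/L)·ln[ε/(3.7D) + √(3.17ν²L/(gD³h_f))]
√(gD⁵h_f/L) = √(9.81·0.599⁵·13.5/1980) = 0.07182
ε/(3.7D) = 2.44×10^-5; √(3.17ν²L/(gD³h_f)) = 3.34×10^-5
Q = -0.965·0.07182·ln(5.778×10^-5) = 0.6763 m³/s
Check: V = 2.40 m/s, Re = 6.39×10^5, f = 0.01396, h_f = 13.5 m ≈ 13.5 m ✓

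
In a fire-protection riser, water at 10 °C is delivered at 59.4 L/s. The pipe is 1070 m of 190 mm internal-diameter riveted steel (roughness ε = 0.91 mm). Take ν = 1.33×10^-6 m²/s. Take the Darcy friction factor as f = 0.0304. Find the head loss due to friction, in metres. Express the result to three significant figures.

V = 4Q/(πD²) = 4·0.0594/(π·0.190²) = 2.095 m/s
h_f = f(L/D)V²/(2g) = 0.03040·(1070/0.190)·2.095²/(2·9.81) = 38.30 m

h_f ≈ 38.3 m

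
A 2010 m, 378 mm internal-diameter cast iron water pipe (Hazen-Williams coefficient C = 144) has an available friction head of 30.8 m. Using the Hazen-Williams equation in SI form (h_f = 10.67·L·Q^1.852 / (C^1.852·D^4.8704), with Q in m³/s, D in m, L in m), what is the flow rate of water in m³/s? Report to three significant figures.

Rearranging: Q = [h_f·C^1.852·D^4.8704 / (10.67·L)]^(1/1.852)
Q = [30.8·144^1.852·0.378^4.8704 / (10.67·2010)]^0.540 = 0.3253 m³/s

Q ≈ 0.325 m³/s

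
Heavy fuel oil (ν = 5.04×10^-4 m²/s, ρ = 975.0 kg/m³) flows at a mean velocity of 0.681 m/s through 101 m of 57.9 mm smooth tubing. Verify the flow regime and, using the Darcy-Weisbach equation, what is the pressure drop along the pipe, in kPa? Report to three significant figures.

Re = VD/ν = 0.681·0.05790/5.04×10^-4 = 78.2 → laminar (Re < 2300)
f = 64/Re = 0.8181
h_f = f(L/D)V²/(2g) = 0.8181·(101/0.05790)·0.681²/(2·9.81) = 33.73 m
Δp = ρg·h_f = 975.0·9.81·33.73 = 322.6 kPa

Δp ≈ 323 kPa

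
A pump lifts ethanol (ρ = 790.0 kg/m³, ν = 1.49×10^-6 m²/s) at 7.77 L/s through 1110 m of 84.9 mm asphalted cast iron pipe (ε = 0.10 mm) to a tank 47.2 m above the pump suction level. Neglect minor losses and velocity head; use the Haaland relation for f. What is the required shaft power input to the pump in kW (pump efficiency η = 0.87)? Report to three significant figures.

P_shaft ≈ 5.27 kW

V = 4Q/(πD²) = 1.373 m/s; Re = 7.82×10^4; ε/D = 0.00118; f = 0.02306
h_f = f(L/D)V²/2g = 28.95 m
Total head H = z + h_f = 47.2 + 28.95 = 76.15 m
P_hyd = ρgQH = 790.0·9.81·0.00777·76.15 = 4.585 kW
P_shaft = P_hyd/η = 4.585/0.87 = 5.270 kW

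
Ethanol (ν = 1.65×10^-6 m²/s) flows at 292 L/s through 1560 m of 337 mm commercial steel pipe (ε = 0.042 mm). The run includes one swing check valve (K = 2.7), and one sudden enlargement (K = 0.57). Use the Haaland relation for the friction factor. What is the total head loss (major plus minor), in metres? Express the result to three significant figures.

V = 4Q/(πD²) = 3.274 m/s; V²/2g = 0.5462 m
Re = 6.69×10^5, ε/D = 1.25×10^-4 → f = 0.01413 (Haaland)
Major: h_f = f(L/D)·V²/2g = 0.01413·4629·0.5462 = 35.72 m
Minor: ΣK = 3.27; h_m = ΣK·V²/2g = 1.786 m
Total H_L = 35.72 + 1.786 = 37.50 m

H_L ≈ 37.5 m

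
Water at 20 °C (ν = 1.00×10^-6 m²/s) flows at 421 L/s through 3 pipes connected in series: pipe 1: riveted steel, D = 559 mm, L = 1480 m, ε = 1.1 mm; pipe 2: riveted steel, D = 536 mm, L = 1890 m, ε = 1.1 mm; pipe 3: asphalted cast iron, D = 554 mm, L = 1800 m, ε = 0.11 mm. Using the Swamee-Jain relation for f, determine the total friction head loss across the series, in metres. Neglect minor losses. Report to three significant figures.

H ≈ 31.7 m

Pipe 1: V = 1.715 m/s, Re = 9.59×10^5, ε/D = 0.00197, f = 0.02359, h_1 = f(L/D)V²/2g = 9.368 m
Pipe 2: V = 1.866 m/s, Re = 1.00×10^6, ε/D = 0.00205, f = 0.02384, h_2 = f(L/D)V²/2g = 14.91 m
Pipe 3: V = 1.747 m/s, Re = 9.68×10^5, ε/D = 1.99×10^-4, f = 0.01478, h_3 = f(L/D)V²/2g = 7.467 m
Series → Q common, losses add: H = Σh = 31.75 m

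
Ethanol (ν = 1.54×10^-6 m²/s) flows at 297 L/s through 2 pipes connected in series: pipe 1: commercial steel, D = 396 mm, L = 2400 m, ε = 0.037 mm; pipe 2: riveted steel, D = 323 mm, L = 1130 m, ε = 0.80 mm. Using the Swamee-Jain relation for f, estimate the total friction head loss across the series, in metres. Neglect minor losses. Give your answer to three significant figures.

H ≈ 84.0 m

Pipe 1: V = 2.411 m/s, Re = 6.20×10^5, ε/D = 9.34×10^-5, f = 0.01404, h_1 = f(L/D)V²/2g = 25.23 m
Pipe 2: V = 3.625 m/s, Re = 7.60×10^5, ε/D = 0.00248, f = 0.02510, h_2 = f(L/D)V²/2g = 58.81 m
Series → Q common, losses add: H = Σh = 84.04 m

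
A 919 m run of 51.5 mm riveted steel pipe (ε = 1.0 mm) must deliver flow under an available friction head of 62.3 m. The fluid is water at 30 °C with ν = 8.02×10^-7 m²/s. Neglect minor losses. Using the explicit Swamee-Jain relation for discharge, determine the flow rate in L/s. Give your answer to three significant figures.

Q ≈ 2.47 L/s

Swamee-Jain (Type II): Q = -0.965·√(gD⁵h_f/L)·ln[ε/(3.7D) + √(3.17ν²L/(gD³h_f))]
√(gD⁵h_f/L) = √(9.81·0.0515⁵·62.3/919) = 4.908×10^-4
ε/(3.7D) = 0.00525; √(3.17ν²L/(gD³h_f)) = 1.50×10^-4
Q = -0.965·4.908×10^-4·ln(0.005398) = 0.002473 m³/s
Check: V = 1.19 m/s, Re = 7.62×10^4, f = 0.04889, h_f = 62.7 m ≈ 62.3 m ✓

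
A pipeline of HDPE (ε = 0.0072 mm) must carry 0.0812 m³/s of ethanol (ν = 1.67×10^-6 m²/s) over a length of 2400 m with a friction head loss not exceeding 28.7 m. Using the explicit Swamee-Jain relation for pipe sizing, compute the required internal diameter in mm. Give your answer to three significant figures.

Swamee-Jain (Type III): D = 0.66·[ε^1.25·(LQ²/(gh_f))^4.75 + ν·Q^9.4·(L/(gh_f))^5.2]^0.04
LQ²/(gh_f) = 0.05620; L/(gh_f) = 8.524
Term 1 = ε^1.25·(…)^4.75 = 4.30×10^-13; Term 2 = ν·Q^9.4·(…)^5.2 = 6.49×10^-12
D = 0.66·(4.30×10^-13 + 6.49×10^-12)^0.04 = 0.2361 m = 236 mm
Check: V = 1.85 m/s, Re = 2.62×10^5, f = 0.01507, h_f = 26.8 m ≈ 28.7 m ✓

D ≈ 236 mm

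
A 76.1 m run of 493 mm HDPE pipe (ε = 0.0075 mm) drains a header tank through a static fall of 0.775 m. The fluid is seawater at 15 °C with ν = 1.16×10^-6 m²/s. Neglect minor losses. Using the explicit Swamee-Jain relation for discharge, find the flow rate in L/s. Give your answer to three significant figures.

Swamee-Jain (Type II): Q = -0.965·√(gD⁵h_f/L)·ln[ε/(3.7D) + √(3.17ν²L/(gD³h_f))]
√(gD⁵h_f/L) = √(9.81·0.493⁵·0.775/76.1) = 0.05394
ε/(3.7D) = 4.11×10^-6; √(3.17ν²L/(gD³h_f)) = 1.89×10^-5
Q = -0.965·0.05394·ln(2.299×10^-5) = 0.5559 m³/s
Check: V = 2.91 m/s, Re = 1.24×10^6, f = 0.01162, h_f = 0.775 m ≈ 0.775 m ✓

Q ≈ 556 L/s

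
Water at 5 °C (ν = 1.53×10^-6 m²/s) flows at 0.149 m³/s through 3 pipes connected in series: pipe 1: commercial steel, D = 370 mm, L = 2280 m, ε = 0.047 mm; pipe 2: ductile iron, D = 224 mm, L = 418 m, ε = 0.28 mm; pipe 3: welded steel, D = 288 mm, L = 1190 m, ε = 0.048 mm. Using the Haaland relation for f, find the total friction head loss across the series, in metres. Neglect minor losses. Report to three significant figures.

H ≈ 54.7 m

Pipe 1: V = 1.386 m/s, Re = 3.35×10^5, ε/D = 1.27×10^-4, f = 0.01525, h_1 = f(L/D)V²/2g = 9.196 m
Pipe 2: V = 3.781 m/s, Re = 5.54×10^5, ε/D = 0.00125, f = 0.02119, h_2 = f(L/D)V²/2g = 28.82 m
Pipe 3: V = 2.287 m/s, Re = 4.31×10^5, ε/D = 1.67×10^-4, f = 0.01518, h_3 = f(L/D)V²/2g = 16.73 m
Series → Q common, losses add: H = Σh = 54.74 m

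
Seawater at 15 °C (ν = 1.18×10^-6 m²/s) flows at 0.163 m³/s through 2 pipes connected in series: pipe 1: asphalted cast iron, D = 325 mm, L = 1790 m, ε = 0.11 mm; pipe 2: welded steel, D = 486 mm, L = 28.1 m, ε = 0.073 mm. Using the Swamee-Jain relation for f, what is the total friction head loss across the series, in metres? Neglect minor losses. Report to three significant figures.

H ≈ 18.0 m

Pipe 1: V = 1.965 m/s, Re = 5.41×10^5, ε/D = 3.38×10^-4, f = 0.01659, h_1 = f(L/D)V²/2g = 17.98 m
Pipe 2: V = 0.8787 m/s, Re = 3.62×10^5, ε/D = 1.50×10^-4, f = 0.01554, h_2 = f(L/D)V²/2g = 0.03537 m
Series → Q common, losses add: H = Σh = 18.01 m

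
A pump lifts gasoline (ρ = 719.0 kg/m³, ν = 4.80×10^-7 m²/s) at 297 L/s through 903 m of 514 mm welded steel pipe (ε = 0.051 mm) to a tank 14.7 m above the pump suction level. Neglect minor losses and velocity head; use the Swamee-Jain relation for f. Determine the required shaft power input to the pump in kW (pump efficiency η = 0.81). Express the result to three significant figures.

P_shaft ≈ 44.2 kW

V = 4Q/(πD²) = 1.431 m/s; Re = 1.53×10^6; ε/D = 9.92×10^-5; f = 0.01307
h_f = f(L/D)V²/2g = 2.398 m
Total head H = z + h_f = 14.7 + 2.398 = 17.10 m
P_hyd = ρgQH = 719.0·9.81·0.297·17.10 = 35.82 kW
P_shaft = P_hyd/η = 35.82/0.81 = 44.22 kW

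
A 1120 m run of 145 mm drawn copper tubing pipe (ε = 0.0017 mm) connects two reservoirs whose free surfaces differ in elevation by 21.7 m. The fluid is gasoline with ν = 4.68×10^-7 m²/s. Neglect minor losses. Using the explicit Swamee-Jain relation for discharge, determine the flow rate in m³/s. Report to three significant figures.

Swamee-Jain (Type II): Q = -0.965·√(gD⁵h_f/L)·ln[ε/(3.7D) + √(3.17ν²L/(gD³h_f))]
√(gD⁵h_f/L) = √(9.81·0.145⁵·21.7/1120) = 0.003490
ε/(3.7D) = 3.17×10^-6; √(3.17ν²L/(gD³h_f)) = 3.46×10^-5
Q = -0.965·0.003490·ln(3.778×10^-5) = 0.03430 m³/s
Check: V = 2.08 m/s, Re = 6.44×10^5, f = 0.01274, h_f = 21.6 m ≈ 21.7 m ✓

Q ≈ 0.0343 m³/s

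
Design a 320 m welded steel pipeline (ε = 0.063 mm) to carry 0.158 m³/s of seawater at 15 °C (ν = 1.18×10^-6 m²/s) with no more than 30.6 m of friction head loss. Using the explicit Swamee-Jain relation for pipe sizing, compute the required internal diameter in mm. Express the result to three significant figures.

Swamee-Jain (Type III): D = 0.66·[ε^1.25·(LQ²/(gh_f))^4.75 + ν·Q^9.4·(L/(gh_f))^5.2]^0.04
LQ²/(gh_f) = 0.02661; L/(gh_f) = 1.066
Term 1 = ε^1.25·(…)^4.75 = 1.85×10^-13; Term 2 = ν·Q^9.4·(…)^5.2 = 4.83×10^-14
D = 0.66·(1.85×10^-13 + 4.83×10^-14)^0.04 = 0.2062 m = 206 mm
Check: V = 4.73 m/s, Re = 8.27×10^5, f = 0.01594, h_f = 28.2 m ≈ 30.6 m ✓

D ≈ 206 mm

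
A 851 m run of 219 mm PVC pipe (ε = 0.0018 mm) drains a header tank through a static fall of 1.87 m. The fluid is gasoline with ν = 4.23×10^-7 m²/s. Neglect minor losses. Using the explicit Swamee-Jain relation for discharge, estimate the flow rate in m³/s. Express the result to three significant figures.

Q ≈ 0.0314 m³/s

Swamee-Jain (Type II): Q = -0.965·√(gD⁵h_f/L)·ln[ε/(3.7D) + √(3.17ν²L/(gD³h_f))]
√(gD⁵h_f/L) = √(9.81·0.219⁵·1.87/851) = 0.003295
ε/(3.7D) = 2.22×10^-6; √(3.17ν²L/(gD³h_f)) = 5.01×10^-5
Q = -0.965·0.003295·ln(5.227×10^-5) = 0.03135 m³/s
Check: V = 0.832 m/s, Re = 4.31×10^5, f = 0.01357, h_f = 1.86 m ≈ 1.87 m ✓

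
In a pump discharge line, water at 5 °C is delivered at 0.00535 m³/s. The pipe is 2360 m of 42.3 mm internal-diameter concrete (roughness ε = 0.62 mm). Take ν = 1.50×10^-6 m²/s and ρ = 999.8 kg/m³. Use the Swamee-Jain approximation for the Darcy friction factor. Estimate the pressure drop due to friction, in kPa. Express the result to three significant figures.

V = 4Q/(πD²) = 4·0.00535/(π·0.0423²) = 3.807 m/s
Re = VD/ν = 3.807·0.0423/1.50×10^-6 = 1.07×10^5 → turbulent
ε/D = 0.62/42.3 = 0.0147
Swamee-Jain: f = 0.04399
h_f = f(L/D)V²/(2g) = 0.04399·(2360/0.0423)·3.807²/(2·9.81) = 1813 m
Δp = ρg·h_f = 999.8·9.81·1813 = 1.778×10^4 kPa

Δp ≈ 1.78×10^4 kPa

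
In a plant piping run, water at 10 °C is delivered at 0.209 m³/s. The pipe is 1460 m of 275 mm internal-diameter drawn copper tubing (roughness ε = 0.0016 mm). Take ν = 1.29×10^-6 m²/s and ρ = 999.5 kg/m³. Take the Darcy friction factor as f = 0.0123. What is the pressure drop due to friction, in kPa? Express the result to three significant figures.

V = 4Q/(πD²) = 4·0.209/(π·0.275²) = 3.519 m/s
h_f = f(L/D)V²/(2g) = 0.01230·(1460/0.275)·3.519²/(2·9.81) = 41.21 m
Δp = ρg·h_f = 999.5·9.81·41.21 = 404.1 kPa

Δp ≈ 404 kPa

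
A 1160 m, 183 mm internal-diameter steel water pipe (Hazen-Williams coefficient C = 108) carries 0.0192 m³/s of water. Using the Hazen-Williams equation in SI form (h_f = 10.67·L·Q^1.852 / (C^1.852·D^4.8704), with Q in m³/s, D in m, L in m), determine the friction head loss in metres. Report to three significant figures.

h_f ≈ 5.49 m

h_f = 10.67·1160·0.0192^1.852 / (108^1.852·0.183^4.8704) = 5.490 m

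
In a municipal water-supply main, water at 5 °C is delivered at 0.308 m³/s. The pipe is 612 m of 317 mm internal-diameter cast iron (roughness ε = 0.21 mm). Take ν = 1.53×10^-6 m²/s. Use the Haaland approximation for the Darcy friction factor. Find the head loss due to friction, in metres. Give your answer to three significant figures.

h_f ≈ 27.4 m

V = 4Q/(πD²) = 4·0.308/(π·0.317²) = 3.902 m/s
Re = VD/ν = 3.902·0.317/1.53×10^-6 = 8.09×10^5 → turbulent
ε/D = 0.21/317 = 6.62×10^-4
Haaland: f = 0.01828
h_f = f(L/D)V²/(2g) = 0.01828·(612/0.317)·3.902²/(2·9.81) = 27.40 m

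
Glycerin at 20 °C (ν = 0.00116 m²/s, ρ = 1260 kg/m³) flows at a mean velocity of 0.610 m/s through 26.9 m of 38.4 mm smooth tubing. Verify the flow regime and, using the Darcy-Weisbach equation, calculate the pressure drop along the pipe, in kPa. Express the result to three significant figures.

Δp ≈ 520 kPa

Re = VD/ν = 0.610·0.03840/0.00116 = 20.2 → laminar (Re < 2300)
f = 64/Re = 3.169
h_f = f(L/D)V²/(2g) = 3.169·(26.9/0.03840)·0.610²/(2·9.81) = 42.11 m
Δp = ρg·h_f = 1260·9.81·42.11 = 520.5 kPa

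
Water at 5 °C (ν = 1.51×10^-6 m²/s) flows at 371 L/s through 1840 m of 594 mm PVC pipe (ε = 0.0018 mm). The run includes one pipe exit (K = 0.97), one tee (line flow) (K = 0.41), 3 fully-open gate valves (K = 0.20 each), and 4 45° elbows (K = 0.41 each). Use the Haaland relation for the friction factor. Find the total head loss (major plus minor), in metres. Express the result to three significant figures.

V = 4Q/(πD²) = 1.339 m/s; V²/2g = 0.09135 m
Re = 5.27×10^5, ε/D = 3.03×10^-6 → f = 0.01298 (Haaland)
Major: h_f = f(L/D)·V²/2g = 0.01298·3098·0.09135 = 3.672 m
Minor: ΣK = 3.62; h_m = ΣK·V²/2g = 0.3307 m
Total H_L = 3.672 + 0.3307 = 4.003 m

H_L ≈ 4.00 m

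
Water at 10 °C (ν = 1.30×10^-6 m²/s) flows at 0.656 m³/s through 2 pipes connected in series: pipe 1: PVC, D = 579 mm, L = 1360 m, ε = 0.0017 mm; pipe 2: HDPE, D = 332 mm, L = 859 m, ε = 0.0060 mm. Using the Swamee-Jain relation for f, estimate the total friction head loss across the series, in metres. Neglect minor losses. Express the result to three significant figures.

H ≈ 92.2 m

Pipe 1: V = 2.491 m/s, Re = 1.11×10^6, ε/D = 2.94×10^-6, f = 0.01149, h_1 = f(L/D)V²/2g = 8.535 m
Pipe 2: V = 7.578 m/s, Re = 1.94×10^6, ε/D = 1.81×10^-5, f = 0.01105, h_2 = f(L/D)V²/2g = 83.66 m
Series → Q common, losses add: H = Σh = 92.19 m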